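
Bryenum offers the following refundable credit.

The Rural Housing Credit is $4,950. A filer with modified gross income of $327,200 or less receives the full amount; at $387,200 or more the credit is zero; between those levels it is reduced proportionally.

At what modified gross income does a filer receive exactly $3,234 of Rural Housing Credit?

$348,000

$3,234 is 3,234/4,950 of the full $4,950, so 1,716/4,950 of the $60,000 range has been used: income = $327,200 + $60,000 × 1,716/4,950 = $348,000.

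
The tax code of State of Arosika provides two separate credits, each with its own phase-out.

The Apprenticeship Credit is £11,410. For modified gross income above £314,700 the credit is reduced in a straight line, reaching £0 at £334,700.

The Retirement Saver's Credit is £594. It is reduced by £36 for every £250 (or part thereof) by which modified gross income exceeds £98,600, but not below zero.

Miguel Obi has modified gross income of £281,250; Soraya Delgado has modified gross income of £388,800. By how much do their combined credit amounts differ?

£11,410

Miguel (£281,250): Apprenticeship Credit: £281,250 is at or below the £314,700 threshold, so the full £11,410 applies. Retirement Saver's Credit: income exceeds £98,600 by £182,650 → 731 increments × £36 = £26,316 ≥ base, so the credit is £0. total £11,410 + £0 = £11,410
Soraya (£388,800): Apprenticeship Credit: £388,800 is at or above £334,700, so the credit is £0. Retirement Saver's Credit: income exceeds £98,600 by £290,200 → 1161 increments × £36 = £41,796 ≥ base, so the credit is £0. total £0 + £0 = £0
Difference: |£11,410 − £0| = £11,410.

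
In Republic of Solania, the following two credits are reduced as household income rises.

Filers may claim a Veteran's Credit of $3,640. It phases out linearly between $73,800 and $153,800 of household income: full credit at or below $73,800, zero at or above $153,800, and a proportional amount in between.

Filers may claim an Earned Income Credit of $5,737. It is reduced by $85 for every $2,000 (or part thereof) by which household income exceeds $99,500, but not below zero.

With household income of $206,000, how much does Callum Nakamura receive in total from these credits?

$1,147

Veteran's Credit: $206,000 is at or above $153,800, so the credit is $0.
Earned Income Credit: income exceeds $99,500 by $106,500, which is 54 full-or-partial $2,000 increments; reduction = 54 × $85 = $4,590, leaving $1,147.
Total: $0 + $1,147 = $1,147.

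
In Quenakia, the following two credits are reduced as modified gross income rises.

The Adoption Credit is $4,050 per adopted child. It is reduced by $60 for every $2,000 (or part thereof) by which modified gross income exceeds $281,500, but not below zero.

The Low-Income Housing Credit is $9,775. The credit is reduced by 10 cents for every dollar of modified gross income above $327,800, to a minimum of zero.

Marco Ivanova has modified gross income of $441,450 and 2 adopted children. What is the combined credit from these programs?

Adoption Credit: base = 2 × $4,050 = $8,100. income exceeds $281,500 by $159,950, which is 80 full-or-partial $2,000 increments; reduction = 80 × $60 = $4,800, leaving $3,300.
Low-Income Housing Credit: 10% of the $113,650 excess over $327,800 is $11,365 ≥ base, so the credit is $0.
Total: $3,300 + $0 = $3,300.

$3,300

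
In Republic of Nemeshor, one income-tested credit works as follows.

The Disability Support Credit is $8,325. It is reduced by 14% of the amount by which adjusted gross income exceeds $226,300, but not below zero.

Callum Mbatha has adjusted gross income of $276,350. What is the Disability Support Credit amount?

Disability Support Credit: 14% of the $50,050 excess over $226,300 is $7,007; credit = $8,325 − $7,007 = $1,318.

$1,318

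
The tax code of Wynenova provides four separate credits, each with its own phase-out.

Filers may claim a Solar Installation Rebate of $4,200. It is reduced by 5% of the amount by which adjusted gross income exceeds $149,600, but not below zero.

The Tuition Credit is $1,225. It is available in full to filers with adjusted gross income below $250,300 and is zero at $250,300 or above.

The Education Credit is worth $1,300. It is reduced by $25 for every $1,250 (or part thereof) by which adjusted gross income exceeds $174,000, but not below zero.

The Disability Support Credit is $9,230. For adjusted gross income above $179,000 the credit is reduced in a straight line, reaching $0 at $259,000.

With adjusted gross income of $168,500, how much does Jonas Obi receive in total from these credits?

$15,010

Solar Installation Rebate: 5% of the $18,900 excess over $149,600 is $945; credit = $4,200 − $945 = $3,255.
Tuition Credit: $168,500 is below the $250,300 cutoff, so the full $1,225 applies.
Education Credit: $168,500 is at or below the $174,000 threshold, so the full $1,300 applies.
Disability Support Credit: $168,500 is at or below the $179,000 threshold, so the full $9,230 applies.
Total: $3,255 + $1,225 + $1,300 + $9,230 = $15,010.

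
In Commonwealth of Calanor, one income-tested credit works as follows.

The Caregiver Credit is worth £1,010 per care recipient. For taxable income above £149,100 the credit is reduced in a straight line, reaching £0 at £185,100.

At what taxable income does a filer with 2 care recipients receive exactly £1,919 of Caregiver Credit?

£150,900

Full credit = 2 × £1,010 = £2,020.
£1,919 is 1,919/2,020 of the full £2,020, so 101/2,020 of the £36,000 range has been used: income = £149,100 + £36,000 × 101/2,020 = £150,900.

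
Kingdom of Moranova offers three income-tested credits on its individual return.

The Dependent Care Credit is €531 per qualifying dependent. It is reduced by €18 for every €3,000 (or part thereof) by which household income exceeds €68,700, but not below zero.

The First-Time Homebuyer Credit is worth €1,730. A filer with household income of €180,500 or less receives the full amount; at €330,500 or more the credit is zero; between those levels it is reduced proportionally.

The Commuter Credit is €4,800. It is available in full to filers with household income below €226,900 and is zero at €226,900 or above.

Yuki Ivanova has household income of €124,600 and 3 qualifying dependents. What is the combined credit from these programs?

€7,781

Dependent Care Credit: base = 3 × €531 = €1,593. income exceeds €68,700 by €55,900, which is 19 full-or-partial €3,000 increments; reduction = 19 × €18 = €342, leaving €1,251.
First-Time Homebuyer Credit: €124,600 is at or below the €180,500 threshold, so the full €1,730 applies.
Commuter Credit: €124,600 is below the €226,900 cutoff, so the full €4,800 applies.
Total: €1,251 + €1,730 + €4,800 = €7,781.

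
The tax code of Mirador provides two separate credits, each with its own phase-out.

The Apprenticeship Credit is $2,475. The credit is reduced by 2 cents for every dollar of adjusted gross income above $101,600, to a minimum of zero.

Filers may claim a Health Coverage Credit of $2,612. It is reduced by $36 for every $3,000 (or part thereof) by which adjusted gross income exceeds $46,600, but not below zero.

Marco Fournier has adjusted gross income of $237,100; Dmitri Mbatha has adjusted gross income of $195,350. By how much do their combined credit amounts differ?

$1,104

Marco ($237,100): Apprenticeship Credit: 2% of the $135,500 excess over $101,600 is $2,710 ≥ base, so the credit is $0. Health Coverage Credit: income exceeds $46,600 by $190,500, which is 64 full-or-partial $3,000 increments; reduction = 64 × $36 = $2,304, leaving $308. total $0 + $308 = $308
Dmitri ($195,350): Apprenticeship Credit: 2% of the $93,750 excess over $101,600 is $1,875; credit = $2,475 − $1,875 = $600. Health Coverage Credit: income exceeds $46,600 by $148,750, which is 50 full-or-partial $3,000 increments; reduction = 50 × $36 = $1,800, leaving $812. total $600 + $812 = $1,412
Difference: |$308 − $1,412| = $1,104.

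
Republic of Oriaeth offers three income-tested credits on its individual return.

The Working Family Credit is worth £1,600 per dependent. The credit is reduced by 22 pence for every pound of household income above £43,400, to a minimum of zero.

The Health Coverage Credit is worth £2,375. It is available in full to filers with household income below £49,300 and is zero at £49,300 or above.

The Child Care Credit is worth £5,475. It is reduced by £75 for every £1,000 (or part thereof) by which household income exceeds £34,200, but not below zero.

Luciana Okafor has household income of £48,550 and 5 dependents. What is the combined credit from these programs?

£13,592

Working Family Credit: base = 5 × £1,600 = £8,000. 22% of the £5,150 excess over £43,400 is £1,133; credit = £8,000 − £1,133 = £6,867.
Health Coverage Credit: £48,550 is below the £49,300 cutoff, so the full £2,375 applies.
Child Care Credit: income exceeds £34,200 by £14,350, which is 15 full-or-partial £1,000 increments; reduction = 15 × £75 = £1,125, leaving £4,350.
Total: £6,867 + £2,375 + £4,350 = £13,592.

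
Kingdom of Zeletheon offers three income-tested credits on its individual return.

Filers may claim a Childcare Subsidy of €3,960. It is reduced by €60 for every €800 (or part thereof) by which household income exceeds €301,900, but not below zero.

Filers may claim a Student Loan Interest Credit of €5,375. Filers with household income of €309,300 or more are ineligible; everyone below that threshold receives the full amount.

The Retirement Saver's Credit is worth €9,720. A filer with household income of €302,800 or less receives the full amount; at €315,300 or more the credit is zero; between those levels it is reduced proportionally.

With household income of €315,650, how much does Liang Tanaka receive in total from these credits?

Childcare Subsidy: income exceeds €301,900 by €13,750, which is 18 full-or-partial €800 increments; reduction = 18 × €60 = €1,080, leaving €2,880.
Student Loan Interest Credit: €315,650 meets or exceeds the €309,300 cutoff, so the credit is €0.
Retirement Saver's Credit: €315,650 is at or above €315,300, so the credit is €0.
Total: €2,880 + €0 + €0 = €2,880.

€2,880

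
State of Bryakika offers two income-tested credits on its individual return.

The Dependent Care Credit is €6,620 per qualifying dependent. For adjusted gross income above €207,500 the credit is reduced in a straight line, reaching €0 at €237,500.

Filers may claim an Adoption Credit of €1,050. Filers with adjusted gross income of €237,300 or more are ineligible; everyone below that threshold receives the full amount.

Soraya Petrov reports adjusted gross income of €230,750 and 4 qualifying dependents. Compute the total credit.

Dependent Care Credit: base = 4 × €6,620 = €26,480. €230,750 is €23,250 into a €30,000 phase-out range, leaving 6,750/30,000 of the credit: €26,480 × 6,750/30,000 = €5,958.
Adoption Credit: €230,750 is below the €237,300 cutoff, so the full €1,050 applies.
Total: €5,958 + €1,050 = €7,008.

€7,008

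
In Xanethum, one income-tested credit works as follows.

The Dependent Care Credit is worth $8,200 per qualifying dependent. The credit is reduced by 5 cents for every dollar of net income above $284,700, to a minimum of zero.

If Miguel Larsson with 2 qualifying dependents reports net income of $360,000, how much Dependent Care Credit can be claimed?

Dependent Care Credit: base = 2 × $8,200 = $16,400. 5% of the $75,300 excess over $284,700 is $3,765; credit = $16,400 − $3,765 = $12,635.

$12,635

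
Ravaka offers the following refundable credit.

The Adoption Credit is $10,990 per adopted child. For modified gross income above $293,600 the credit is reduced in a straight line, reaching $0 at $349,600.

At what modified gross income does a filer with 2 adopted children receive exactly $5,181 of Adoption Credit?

$336,400

Full credit = 2 × $10,990 = $21,980.
$5,181 is 5,181/21,980 of the full $21,980, so 16,799/21,980 of the $56,000 range has been used: income = $293,600 + $56,000 × 16,799/21,980 = $336,400.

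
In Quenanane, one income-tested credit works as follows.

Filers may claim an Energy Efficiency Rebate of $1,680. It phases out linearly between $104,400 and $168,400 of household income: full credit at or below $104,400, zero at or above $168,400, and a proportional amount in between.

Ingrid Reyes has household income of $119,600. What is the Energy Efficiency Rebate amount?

Energy Efficiency Rebate: $119,600 is $15,200 into a $64,000 phase-out range, leaving 48,800/64,000 of the credit: $1,680 × 48,800/64,000 = $1,281.

$1,281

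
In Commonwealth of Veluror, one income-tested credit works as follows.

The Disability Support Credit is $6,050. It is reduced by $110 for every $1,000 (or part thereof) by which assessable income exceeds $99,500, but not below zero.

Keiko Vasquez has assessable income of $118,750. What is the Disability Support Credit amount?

$3,850

Disability Support Credit: income exceeds $99,500 by $19,250, which is 20 full-or-partial $1,000 increments; reduction = 20 × $110 = $2,200, leaving $3,850.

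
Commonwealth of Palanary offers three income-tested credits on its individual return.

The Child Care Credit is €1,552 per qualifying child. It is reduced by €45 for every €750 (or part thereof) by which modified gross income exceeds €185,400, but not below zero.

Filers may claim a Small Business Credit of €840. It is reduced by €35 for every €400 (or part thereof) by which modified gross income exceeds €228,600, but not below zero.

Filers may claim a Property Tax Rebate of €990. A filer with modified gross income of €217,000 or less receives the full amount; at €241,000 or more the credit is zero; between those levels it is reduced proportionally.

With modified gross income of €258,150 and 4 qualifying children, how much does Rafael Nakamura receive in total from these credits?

Child Care Credit: base = 4 × €1,552 = €6,208. income exceeds €185,400 by €72,750, which is 97 full-or-partial €750 increments; reduction = 97 × €45 = €4,365, leaving €1,843.
Small Business Credit: income exceeds €228,600 by €29,550 → 74 increments × €35 = €2,590 ≥ base, so the credit is €0.
Property Tax Rebate: €258,150 is at or above €241,000, so the credit is €0.
Total: €1,843 + €0 + €0 = €1,843.

€1,843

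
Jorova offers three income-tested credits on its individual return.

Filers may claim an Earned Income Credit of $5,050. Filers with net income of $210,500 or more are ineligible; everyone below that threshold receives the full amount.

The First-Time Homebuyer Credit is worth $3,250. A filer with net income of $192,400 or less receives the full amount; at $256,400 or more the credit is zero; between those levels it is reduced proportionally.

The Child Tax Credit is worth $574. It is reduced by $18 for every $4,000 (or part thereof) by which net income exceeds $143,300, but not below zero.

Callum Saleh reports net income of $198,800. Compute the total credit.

$8,297

Earned Income Credit: $198,800 is below the $210,500 cutoff, so the full $5,050 applies.
First-Time Homebuyer Credit: $198,800 is $6,400 into a $64,000 phase-out range, leaving 57,600/64,000 of the credit: $3,250 × 57,600/64,000 = $2,925.
Child Tax Credit: income exceeds $143,300 by $55,500, which is 14 full-or-partial $4,000 increments; reduction = 14 × $18 = $252, leaving $322.
Total: $5,050 + $2,925 + $322 = $8,297.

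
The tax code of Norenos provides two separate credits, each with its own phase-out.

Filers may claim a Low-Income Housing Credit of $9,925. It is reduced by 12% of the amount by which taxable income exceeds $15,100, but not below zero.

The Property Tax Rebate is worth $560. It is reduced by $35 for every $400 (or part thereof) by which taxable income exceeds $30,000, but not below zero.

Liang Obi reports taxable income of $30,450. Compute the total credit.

$8,573

Low-Income Housing Credit: 12% of the $15,350 excess over $15,100 is $1,842; credit = $9,925 − $1,842 = $8,083.
Property Tax Rebate: income exceeds $30,000 by $450, which is 2 full-or-partial $400 increments; reduction = 2 × $35 = $70, leaving $490.
Total: $8,083 + $490 = $8,573.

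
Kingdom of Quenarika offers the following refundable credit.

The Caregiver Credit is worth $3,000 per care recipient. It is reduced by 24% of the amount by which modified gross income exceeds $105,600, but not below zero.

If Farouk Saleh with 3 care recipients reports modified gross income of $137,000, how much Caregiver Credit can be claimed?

Caregiver Credit: base = 3 × $3,000 = $9,000. 24% of the $31,400 excess over $105,600 is $7,536; credit = $9,000 − $7,536 = $1,464.

$1,464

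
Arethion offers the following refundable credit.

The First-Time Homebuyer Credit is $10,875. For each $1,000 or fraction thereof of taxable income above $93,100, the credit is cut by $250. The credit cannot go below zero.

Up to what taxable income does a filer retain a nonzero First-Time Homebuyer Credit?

$136,100

After 43 increments the reduction is 43 × $250 = $10,750, leaving $125; one more increment wipes it out. Increment 43 ends at excess 43 × $1,000 = $43,000, so the highest qualifying income is $93,100 + $43,000 = $136,100.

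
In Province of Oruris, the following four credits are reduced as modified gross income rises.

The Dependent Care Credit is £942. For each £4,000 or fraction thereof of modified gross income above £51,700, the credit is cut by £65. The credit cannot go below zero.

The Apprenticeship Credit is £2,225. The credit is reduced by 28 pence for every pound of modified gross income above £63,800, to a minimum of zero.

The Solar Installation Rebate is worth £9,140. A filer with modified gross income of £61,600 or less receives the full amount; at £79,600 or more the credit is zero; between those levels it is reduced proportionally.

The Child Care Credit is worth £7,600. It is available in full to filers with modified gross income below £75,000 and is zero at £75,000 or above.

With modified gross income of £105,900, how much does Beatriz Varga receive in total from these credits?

£32

Dependent Care Credit: income exceeds £51,700 by £54,200, which is 14 full-or-partial £4,000 increments; reduction = 14 × £65 = £910, leaving £32.
Apprenticeship Credit: 28% of the £42,100 excess over £63,800 is £11,788 ≥ base, so the credit is £0.
Solar Installation Rebate: £105,900 is at or above £79,600, so the credit is £0.
Child Care Credit: £105,900 meets or exceeds the £75,000 cutoff, so the credit is £0.
Total: £32 + £0 + £0 + £0 = £32.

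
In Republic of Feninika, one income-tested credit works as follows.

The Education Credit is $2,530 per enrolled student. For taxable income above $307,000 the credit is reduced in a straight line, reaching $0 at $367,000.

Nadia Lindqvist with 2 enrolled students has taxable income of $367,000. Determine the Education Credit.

$0

Education Credit: base = 2 × $2,530 = $5,060. $367,000 is at or above $367,000, so the credit is $0.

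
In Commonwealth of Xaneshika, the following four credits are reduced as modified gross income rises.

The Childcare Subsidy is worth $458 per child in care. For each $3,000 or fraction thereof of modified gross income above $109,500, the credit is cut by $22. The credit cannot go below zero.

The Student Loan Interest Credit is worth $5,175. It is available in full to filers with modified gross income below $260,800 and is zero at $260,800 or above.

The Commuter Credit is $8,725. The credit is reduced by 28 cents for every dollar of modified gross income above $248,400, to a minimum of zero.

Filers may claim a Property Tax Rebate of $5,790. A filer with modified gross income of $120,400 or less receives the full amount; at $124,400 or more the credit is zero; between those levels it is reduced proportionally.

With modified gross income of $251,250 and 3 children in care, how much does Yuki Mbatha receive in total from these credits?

$13,420

Childcare Subsidy: base = 3 × $458 = $1,374. income exceeds $109,500 by $141,750, which is 48 full-or-partial $3,000 increments; reduction = 48 × $22 = $1,056, leaving $318.
Student Loan Interest Credit: $251,250 is below the $260,800 cutoff, so the full $5,175 applies.
Commuter Credit: 28% of the $2,850 excess over $248,400 is $798; credit = $8,725 − $798 = $7,927.
Property Tax Rebate: $251,250 is at or above $124,400, so the credit is $0.
Total: $318 + $5,175 + $7,927 + $0 = $13,420.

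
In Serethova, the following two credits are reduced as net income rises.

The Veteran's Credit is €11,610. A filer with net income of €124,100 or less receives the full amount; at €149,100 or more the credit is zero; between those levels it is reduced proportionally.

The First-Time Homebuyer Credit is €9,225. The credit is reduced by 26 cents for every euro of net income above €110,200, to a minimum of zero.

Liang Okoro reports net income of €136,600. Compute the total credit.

€8,166

Veteran's Credit: €136,600 is €12,500 into a €25,000 phase-out range, leaving 12,500/25,000 of the credit: €11,610 × 12,500/25,000 = €5,805.
First-Time Homebuyer Credit: 26% of the €26,400 excess over €110,200 is €6,864; credit = €9,225 − €6,864 = €2,361.
Total: €5,805 + €2,361 = €8,166.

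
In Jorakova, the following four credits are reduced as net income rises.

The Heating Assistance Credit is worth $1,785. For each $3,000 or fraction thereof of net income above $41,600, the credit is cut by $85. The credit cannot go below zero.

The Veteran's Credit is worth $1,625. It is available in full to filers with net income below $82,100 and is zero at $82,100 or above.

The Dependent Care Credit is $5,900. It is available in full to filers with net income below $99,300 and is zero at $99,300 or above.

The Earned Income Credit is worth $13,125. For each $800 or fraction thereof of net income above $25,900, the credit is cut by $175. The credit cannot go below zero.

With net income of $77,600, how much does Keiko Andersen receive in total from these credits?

Heating Assistance Credit: income exceeds $41,600 by $36,000, which is 12 full-or-partial $3,000 increments; reduction = 12 × $85 = $1,020, leaving $765.
Veteran's Credit: $77,600 is below the $82,100 cutoff, so the full $1,625 applies.
Dependent Care Credit: $77,600 is below the $99,300 cutoff, so the full $5,900 applies.
Earned Income Credit: income exceeds $25,900 by $51,700, which is 65 full-or-partial $800 increments; reduction = 65 × $175 = $11,375, leaving $1,750.
Total: $765 + $1,625 + $5,900 + $1,750 = $10,040.

$10,040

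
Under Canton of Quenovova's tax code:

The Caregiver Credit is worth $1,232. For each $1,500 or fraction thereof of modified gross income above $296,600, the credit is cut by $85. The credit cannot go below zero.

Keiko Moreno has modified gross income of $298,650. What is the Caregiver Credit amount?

$1,062

Caregiver Credit: income exceeds $296,600 by $2,050, which is 2 full-or-partial $1,500 increments; reduction = 2 × $85 = $170, leaving $1,062.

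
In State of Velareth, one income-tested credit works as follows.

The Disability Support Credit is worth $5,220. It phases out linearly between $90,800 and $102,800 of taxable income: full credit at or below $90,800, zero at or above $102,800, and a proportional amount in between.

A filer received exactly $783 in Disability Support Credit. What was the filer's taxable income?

$783 is 783/5,220 of the full $5,220, so 4,437/5,220 of the $12,000 range has been used: income = $90,800 + $12,000 × 4,437/5,220 = $101,000.

$101,000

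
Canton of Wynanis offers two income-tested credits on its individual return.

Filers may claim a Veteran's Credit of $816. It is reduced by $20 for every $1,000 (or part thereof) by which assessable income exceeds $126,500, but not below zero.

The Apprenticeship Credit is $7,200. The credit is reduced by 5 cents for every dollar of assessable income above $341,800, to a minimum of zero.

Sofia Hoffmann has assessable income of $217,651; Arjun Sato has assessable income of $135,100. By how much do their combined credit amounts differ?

$636

Sofia ($217,651): Veteran's Credit: income exceeds $126,500 by $91,151 → 92 increments × $20 = $1,840 ≥ base, so the credit is $0. Apprenticeship Credit: $217,651 is at or below the $341,800 threshold, so the full $7,200 applies. total $0 + $7,200 = $7,200
Arjun ($135,100): Veteran's Credit: income exceeds $126,500 by $8,600, which is 9 full-or-partial $1,000 increments; reduction = 9 × $20 = $180, leaving $636. Apprenticeship Credit: $135,100 is at or below the $341,800 threshold, so the full $7,200 applies. total $636 + $7,200 = $7,836
Difference: |$7,200 − $7,836| = $636.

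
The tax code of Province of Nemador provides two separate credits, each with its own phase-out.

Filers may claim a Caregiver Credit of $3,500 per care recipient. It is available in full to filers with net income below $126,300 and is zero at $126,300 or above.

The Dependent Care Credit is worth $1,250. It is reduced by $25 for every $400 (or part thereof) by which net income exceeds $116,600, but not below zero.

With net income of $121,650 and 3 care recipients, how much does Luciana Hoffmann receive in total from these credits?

Caregiver Credit: base = 3 × $3,500 = $10,500. $121,650 is below the $126,300 cutoff, so the full $10,500 applies.
Dependent Care Credit: income exceeds $116,600 by $5,050, which is 13 full-or-partial $400 increments; reduction = 13 × $25 = $325, leaving $925.
Total: $10,500 + $925 = $11,425.

$11,425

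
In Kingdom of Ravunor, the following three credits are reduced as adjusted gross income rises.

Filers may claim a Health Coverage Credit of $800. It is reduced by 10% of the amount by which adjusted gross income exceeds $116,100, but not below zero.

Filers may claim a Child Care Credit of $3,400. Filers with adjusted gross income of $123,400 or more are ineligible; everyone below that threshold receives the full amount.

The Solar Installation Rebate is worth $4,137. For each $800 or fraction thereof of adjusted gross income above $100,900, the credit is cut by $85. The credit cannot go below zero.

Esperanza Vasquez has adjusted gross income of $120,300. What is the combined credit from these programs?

Health Coverage Credit: 10% of the $4,200 excess over $116,100 is $420; credit = $800 − $420 = $380.
Child Care Credit: $120,300 is below the $123,400 cutoff, so the full $3,400 applies.
Solar Installation Rebate: income exceeds $100,900 by $19,400, which is 25 full-or-partial $800 increments; reduction = 25 × $85 = $2,125, leaving $2,012.
Total: $380 + $3,400 + $2,012 = $5,792.

$5,792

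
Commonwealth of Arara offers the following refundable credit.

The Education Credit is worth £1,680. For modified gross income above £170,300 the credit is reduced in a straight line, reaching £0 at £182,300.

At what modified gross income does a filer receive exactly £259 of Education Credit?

£180,450

£259 is 259/1,680 of the full £1,680, so 1,421/1,680 of the £12,000 range has been used: income = £170,300 + £12,000 × 1,421/1,680 = £180,450.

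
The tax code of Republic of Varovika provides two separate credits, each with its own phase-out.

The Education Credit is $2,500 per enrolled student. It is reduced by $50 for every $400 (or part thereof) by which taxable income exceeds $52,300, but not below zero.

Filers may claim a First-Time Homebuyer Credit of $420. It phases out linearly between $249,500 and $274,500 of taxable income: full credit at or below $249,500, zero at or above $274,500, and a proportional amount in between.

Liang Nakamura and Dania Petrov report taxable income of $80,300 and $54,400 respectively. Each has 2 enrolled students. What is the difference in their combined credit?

$3,200

Liang ($80,300): Education Credit: base = 2 × $2,500 = $5,000. income exceeds $52,300 by $28,000, which is 70 full-or-partial $400 increments; reduction = 70 × $50 = $3,500, leaving $1,500. First-Time Homebuyer Credit: $80,300 is at or below the $249,500 threshold, so the full $420 applies. total $1,500 + $420 = $1,920
Dania ($54,400): Education Credit: base = 2 × $2,500 = $5,000. income exceeds $52,300 by $2,100, which is 6 full-or-partial $400 increments; reduction = 6 × $50 = $300, leaving $4,700. First-Time Homebuyer Credit: $54,400 is at or below the $249,500 threshold, so the full $420 applies. total $4,700 + $420 = $5,120
Difference: |$1,920 − $5,120| = $3,200.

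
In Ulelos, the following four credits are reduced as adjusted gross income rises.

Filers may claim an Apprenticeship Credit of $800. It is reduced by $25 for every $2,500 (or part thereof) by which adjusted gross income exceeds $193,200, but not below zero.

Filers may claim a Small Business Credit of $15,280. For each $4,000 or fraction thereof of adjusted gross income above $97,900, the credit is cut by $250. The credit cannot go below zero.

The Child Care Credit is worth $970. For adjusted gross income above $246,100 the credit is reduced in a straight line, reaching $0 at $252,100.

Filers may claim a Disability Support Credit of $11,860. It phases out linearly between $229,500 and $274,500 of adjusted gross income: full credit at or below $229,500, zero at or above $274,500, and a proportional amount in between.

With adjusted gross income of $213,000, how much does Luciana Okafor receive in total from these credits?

Apprenticeship Credit: income exceeds $193,200 by $19,800, which is 8 full-or-partial $2,500 increments; reduction = 8 × $25 = $200, leaving $600.
Small Business Credit: income exceeds $97,900 by $115,100, which is 29 full-or-partial $4,000 increments; reduction = 29 × $250 = $7,250, leaving $8,030.
Child Care Credit: $213,000 is at or below the $246,100 threshold, so the full $970 applies.
Disability Support Credit: $213,000 is at or below the $229,500 threshold, so the full $11,860 applies.
Total: $600 + $8,030 + $970 + $11,860 = $21,460.

$21,460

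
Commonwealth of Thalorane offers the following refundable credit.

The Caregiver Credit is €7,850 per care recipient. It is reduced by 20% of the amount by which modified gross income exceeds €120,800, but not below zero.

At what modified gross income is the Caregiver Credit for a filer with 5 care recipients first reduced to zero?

Full credit = 5 × €7,850 = €39,250.
The credit falls by 20% of each euro above €120,800, so it reaches zero when the excess is €39,250 / 20% = €196,250: income = €120,800 + €196,250 = €317,050.

€317,050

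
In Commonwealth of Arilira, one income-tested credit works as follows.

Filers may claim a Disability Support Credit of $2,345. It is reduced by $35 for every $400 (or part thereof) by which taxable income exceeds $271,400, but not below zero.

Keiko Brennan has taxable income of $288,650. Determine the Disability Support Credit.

$805

Disability Support Credit: income exceeds $271,400 by $17,250, which is 44 full-or-partial $400 increments; reduction = 44 × $35 = $1,540, leaving $805.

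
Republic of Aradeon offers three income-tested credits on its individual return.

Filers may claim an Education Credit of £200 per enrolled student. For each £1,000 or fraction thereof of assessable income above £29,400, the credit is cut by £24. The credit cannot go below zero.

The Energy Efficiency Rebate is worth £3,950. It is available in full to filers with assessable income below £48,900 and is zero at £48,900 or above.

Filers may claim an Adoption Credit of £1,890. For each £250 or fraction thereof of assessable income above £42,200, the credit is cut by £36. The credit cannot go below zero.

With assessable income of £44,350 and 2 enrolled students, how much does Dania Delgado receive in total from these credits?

£5,556

Education Credit: base = 2 × £200 = £400. income exceeds £29,400 by £14,950, which is 15 full-or-partial £1,000 increments; reduction = 15 × £24 = £360, leaving £40.
Energy Efficiency Rebate: £44,350 is below the £48,900 cutoff, so the full £3,950 applies.
Adoption Credit: income exceeds £42,200 by £2,150, which is 9 full-or-partial £250 increments; reduction = 9 × £36 = £324, leaving £1,566.
Total: £40 + £3,950 + £1,566 = £5,556.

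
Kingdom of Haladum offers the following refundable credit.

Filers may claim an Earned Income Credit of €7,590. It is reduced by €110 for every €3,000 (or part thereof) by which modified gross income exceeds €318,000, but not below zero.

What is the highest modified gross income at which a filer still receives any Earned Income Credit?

After 68 increments the reduction is 68 × €110 = €7,480, leaving €110; one more increment wipes it out. Increment 68 ends at excess 68 × €3,000 = €204,000, so the highest qualifying income is €318,000 + €204,000 = €522,000.

€522,000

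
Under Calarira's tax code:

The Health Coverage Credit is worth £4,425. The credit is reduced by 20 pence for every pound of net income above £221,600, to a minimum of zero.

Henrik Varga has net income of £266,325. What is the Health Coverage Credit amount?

Health Coverage Credit: 20% of the £44,725 excess over £221,600 is £8,945 ≥ base, so the credit is £0.

£0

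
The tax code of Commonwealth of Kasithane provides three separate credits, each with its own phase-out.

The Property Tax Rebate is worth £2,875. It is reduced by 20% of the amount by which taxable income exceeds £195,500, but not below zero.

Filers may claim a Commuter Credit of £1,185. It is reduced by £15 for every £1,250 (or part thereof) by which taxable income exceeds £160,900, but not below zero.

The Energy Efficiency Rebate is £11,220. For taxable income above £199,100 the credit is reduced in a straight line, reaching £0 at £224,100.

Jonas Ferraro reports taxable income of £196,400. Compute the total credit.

£14,665

Property Tax Rebate: 20% of the £900 excess over £195,500 is £180; credit = £2,875 − £180 = £2,695.
Commuter Credit: income exceeds £160,900 by £35,500, which is 29 full-or-partial £1,250 increments; reduction = 29 × £15 = £435, leaving £750.
Energy Efficiency Rebate: £196,400 is at or below the £199,100 threshold, so the full £11,220 applies.
Total: £2,695 + £750 + £11,220 = £14,665.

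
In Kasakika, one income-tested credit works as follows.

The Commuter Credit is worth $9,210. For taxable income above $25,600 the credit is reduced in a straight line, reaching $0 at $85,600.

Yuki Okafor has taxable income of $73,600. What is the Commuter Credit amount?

Commuter Credit: $73,600 is $48,000 into a $60,000 phase-out range, leaving 12,000/60,000 of the credit: $9,210 × 12,000/60,000 = $1,842.

$1,842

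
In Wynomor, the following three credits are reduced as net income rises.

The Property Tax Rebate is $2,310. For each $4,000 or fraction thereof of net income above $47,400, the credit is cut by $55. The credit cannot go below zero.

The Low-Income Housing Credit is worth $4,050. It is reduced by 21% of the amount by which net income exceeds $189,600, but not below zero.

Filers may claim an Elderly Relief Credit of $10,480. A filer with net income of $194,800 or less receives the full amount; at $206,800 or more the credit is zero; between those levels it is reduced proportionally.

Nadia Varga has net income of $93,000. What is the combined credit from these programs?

Property Tax Rebate: income exceeds $47,400 by $45,600, which is 12 full-or-partial $4,000 increments; reduction = 12 × $55 = $660, leaving $1,650.
Low-Income Housing Credit: $93,000 is at or below the $189,600 threshold, so the full $4,050 applies.
Elderly Relief Credit: $93,000 is at or below the $194,800 threshold, so the full $10,480 applies.
Total: $1,650 + $4,050 + $10,480 = $16,180.

$16,180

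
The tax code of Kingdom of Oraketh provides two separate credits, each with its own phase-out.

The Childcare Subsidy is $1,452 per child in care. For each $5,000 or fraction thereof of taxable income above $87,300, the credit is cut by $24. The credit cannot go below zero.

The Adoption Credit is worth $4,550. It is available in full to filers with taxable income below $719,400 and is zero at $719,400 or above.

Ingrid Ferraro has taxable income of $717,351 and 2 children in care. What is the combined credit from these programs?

Childcare Subsidy: base = 2 × $1,452 = $2,904. income exceeds $87,300 by $630,051 → 127 increments × $24 = $3,048 ≥ base, so the credit is $0.
Adoption Credit: $717,351 is below the $719,400 cutoff, so the full $4,550 applies.
Total: $0 + $4,550 = $4,550.

$4,550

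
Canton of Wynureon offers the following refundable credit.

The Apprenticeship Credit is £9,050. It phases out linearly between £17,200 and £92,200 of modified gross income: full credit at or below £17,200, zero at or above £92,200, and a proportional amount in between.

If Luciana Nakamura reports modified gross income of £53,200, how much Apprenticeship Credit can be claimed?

£4,706

Apprenticeship Credit: £53,200 is £36,000 into a £75,000 phase-out range, leaving 39,000/75,000 of the credit: £9,050 × 39,000/75,000 = £4,706.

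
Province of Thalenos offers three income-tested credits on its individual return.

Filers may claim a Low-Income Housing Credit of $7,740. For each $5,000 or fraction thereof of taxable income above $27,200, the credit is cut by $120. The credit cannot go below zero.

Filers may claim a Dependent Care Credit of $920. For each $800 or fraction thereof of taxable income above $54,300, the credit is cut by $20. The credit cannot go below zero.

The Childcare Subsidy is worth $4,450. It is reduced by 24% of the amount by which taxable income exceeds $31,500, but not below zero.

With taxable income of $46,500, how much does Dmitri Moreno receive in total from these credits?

$9,030

Low-Income Housing Credit: income exceeds $27,200 by $19,300, which is 4 full-or-partial $5,000 increments; reduction = 4 × $120 = $480, leaving $7,260.
Dependent Care Credit: $46,500 is at or below the $54,300 threshold, so the full $920 applies.
Childcare Subsidy: 24% of the $15,000 excess over $31,500 is $3,600; credit = $4,450 − $3,600 = $850.
Total: $7,260 + $920 + $850 = $9,030.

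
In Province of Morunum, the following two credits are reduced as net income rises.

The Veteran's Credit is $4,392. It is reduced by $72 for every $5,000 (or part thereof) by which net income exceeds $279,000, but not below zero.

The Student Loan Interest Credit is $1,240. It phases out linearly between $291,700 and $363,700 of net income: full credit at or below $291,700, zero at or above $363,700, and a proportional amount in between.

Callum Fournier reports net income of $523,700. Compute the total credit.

$864

Veteran's Credit: income exceeds $279,000 by $244,700, which is 49 full-or-partial $5,000 increments; reduction = 49 × $72 = $3,528, leaving $864.
Student Loan Interest Credit: $523,700 is at or above $363,700, so the credit is $0.
Total: $864 + $0 = $864.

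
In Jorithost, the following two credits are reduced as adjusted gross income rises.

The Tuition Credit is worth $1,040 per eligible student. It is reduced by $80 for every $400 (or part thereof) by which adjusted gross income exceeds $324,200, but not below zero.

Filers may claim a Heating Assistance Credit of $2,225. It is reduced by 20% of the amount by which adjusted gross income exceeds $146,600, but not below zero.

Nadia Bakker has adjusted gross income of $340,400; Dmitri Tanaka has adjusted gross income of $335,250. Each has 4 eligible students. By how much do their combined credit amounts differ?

$1,040

Nadia ($340,400): Tuition Credit: base = 4 × $1,040 = $4,160. income exceeds $324,200 by $16,200, which is 41 full-or-partial $400 increments; reduction = 41 × $80 = $3,280, leaving $880. Heating Assistance Credit: 20% of the $193,800 excess over $146,600 is $38,760 ≥ base, so the credit is $0. total $880 + $0 = $880
Dmitri ($335,250): Tuition Credit: base = 4 × $1,040 = $4,160. income exceeds $324,200 by $11,050, which is 28 full-or-partial $400 increments; reduction = 28 × $80 = $2,240, leaving $1,920. Heating Assistance Credit: 20% of the $188,650 excess over $146,600 is $37,730 ≥ base, so the credit is $0. total $1,920 + $0 = $1,920
Difference: |$880 − $1,920| = $1,040.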